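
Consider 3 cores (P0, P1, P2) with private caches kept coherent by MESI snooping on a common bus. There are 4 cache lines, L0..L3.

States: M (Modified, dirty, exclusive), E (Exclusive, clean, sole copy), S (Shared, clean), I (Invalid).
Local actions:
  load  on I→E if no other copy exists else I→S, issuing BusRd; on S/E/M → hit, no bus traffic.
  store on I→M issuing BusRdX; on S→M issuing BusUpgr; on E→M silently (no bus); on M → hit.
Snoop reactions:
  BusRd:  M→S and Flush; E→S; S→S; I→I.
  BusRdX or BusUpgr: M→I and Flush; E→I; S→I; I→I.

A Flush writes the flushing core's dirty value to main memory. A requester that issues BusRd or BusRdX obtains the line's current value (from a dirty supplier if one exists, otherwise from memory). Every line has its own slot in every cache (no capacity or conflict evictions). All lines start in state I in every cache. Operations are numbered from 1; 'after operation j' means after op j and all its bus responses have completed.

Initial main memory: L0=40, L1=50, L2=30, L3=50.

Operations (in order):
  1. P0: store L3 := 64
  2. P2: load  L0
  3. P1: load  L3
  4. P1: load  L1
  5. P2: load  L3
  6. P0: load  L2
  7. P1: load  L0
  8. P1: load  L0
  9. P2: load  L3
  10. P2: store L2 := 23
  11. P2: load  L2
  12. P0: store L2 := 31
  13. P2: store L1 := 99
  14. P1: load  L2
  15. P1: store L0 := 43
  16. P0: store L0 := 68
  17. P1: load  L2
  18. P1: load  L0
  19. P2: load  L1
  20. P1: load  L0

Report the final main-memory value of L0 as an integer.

memory[L0] = 68

1. P0: store L3 := 64  bus=[BusRdX]  L3: P0=M P1=I P2=I  mem[L3]=50
2. P2: load  L0  bus=[BusRd]  L0: P0=I P1=I P2=E  mem[L0]=40
3. P1: load  L3  bus=[BusRd,Flush]  L3: P0=S P1=S P2=I  mem[L3]=64
4. P1: load  L1  bus=[BusRd]  L1: P0=I P1=E P2=I  mem[L1]=50
5. P2: load  L3  bus=[BusRd]  L3: P0=S P1=S P2=S  mem[L3]=64
6. P0: load  L2  bus=[BusRd]  L2: P0=E P1=I P2=I  mem[L2]=30
7. P1: load  L0  bus=[BusRd]  L0: P0=I P1=S P2=S  mem[L0]=40
8. P1: load  L0  bus=[-]  L0: P0=I P1=S P2=S  mem[L0]=40
9. P2: load  L3  bus=[-]  L3: P0=S P1=S P2=S  mem[L3]=64
10. P2: store L2 := 23  bus=[BusRdX]  L2: P0=I P1=I P2=M  mem[L2]=30
11. P2: load  L2  bus=[-]  L2: P0=I P1=I P2=M  mem[L2]=30
12. P0: store L2 := 31  bus=[BusRdX,Flush]  L2: P0=M P1=I P2=I  mem[L2]=23
13. P2: store L1 := 99  bus=[BusRdX]  L1: P0=I P1=I P2=M  mem[L1]=50
14. P1: load  L2  bus=[BusRd,Flush]  L2: P0=S P1=S P2=I  mem[L2]=31
15. P1: store L0 := 43  bus=[BusUpgr]  L0: P0=I P1=M P2=I  mem[L0]=40
16. P0: store L0 := 68  bus=[BusRdX,Flush]  L0: P0=M P1=I P2=I  mem[L0]=43
17. P1: load  L2  bus=[-]  L2: P0=S P1=S P2=I  mem[L2]=31
18. P1: load  L0  bus=[BusRd,Flush]  L0: P0=S P1=S P2=I  mem[L0]=68
19. P2: load  L1  bus=[-]  L1: P0=I P1=I P2=M  mem[L1]=50
20. P1: load  L0  bus=[-]  L0: P0=S P1=S P2=I  mem[L0]=68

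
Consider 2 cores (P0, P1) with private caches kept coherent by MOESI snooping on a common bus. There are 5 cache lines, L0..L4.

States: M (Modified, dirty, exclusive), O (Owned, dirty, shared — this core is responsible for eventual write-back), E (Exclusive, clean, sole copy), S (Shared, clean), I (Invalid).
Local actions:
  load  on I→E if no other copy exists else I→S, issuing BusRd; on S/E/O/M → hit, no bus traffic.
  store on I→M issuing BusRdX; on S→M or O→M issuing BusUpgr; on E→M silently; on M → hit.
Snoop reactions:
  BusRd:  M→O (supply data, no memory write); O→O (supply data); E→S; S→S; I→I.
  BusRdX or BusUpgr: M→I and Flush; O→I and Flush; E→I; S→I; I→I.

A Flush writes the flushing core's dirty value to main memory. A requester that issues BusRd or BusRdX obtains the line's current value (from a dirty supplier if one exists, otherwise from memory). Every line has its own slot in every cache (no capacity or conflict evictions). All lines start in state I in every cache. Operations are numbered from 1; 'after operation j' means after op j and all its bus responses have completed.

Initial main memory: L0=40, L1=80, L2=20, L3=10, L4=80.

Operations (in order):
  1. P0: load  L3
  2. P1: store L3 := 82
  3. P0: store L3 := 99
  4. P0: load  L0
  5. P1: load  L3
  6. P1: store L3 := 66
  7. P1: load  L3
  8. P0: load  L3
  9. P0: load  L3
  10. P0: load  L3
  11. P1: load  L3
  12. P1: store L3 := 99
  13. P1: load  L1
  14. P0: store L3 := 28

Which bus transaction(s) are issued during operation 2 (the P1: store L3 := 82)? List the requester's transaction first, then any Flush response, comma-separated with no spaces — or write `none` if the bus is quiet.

bus = BusRdX

  op1 P0: load  L3 → E/I on L3; bus BusRd; mem=10
  op2 P1: store L3 := 82 → I/M on L3; bus BusRdX; mem=10
  op3 P0: store L3 := 99 → M/I on L3; bus BusRdX Flush; mem=82
  op4 P0: load  L0 → E/I on L0; bus BusRd; mem=40
  op5 P1: load  L3 → O/S on L3; bus BusRd; mem=82
  op6 P1: store L3 := 66 → I/M on L3; bus BusUpgr Flush; mem=99
  op7 P1: load  L3 → I/M on L3; bus (none); mem=99
  op8 P0: load  L3 → S/O on L3; bus BusRd; mem=99
  op9 P0: load  L3 → S/O on L3; bus (none); mem=99
  op10 P0: load  L3 → S/O on L3; bus (none); mem=99
  op11 P1: load  L3 → S/O on L3; bus (none); mem=99
  op12 P1: store L3 := 99 → I/M on L3; bus BusUpgr; mem=99
  op13 P1: load  L1 → I/E on L1; bus BusRd; mem=80
  op14 P0: store L3 := 28 → M/I on L3; bus BusRdX Flush; mem=99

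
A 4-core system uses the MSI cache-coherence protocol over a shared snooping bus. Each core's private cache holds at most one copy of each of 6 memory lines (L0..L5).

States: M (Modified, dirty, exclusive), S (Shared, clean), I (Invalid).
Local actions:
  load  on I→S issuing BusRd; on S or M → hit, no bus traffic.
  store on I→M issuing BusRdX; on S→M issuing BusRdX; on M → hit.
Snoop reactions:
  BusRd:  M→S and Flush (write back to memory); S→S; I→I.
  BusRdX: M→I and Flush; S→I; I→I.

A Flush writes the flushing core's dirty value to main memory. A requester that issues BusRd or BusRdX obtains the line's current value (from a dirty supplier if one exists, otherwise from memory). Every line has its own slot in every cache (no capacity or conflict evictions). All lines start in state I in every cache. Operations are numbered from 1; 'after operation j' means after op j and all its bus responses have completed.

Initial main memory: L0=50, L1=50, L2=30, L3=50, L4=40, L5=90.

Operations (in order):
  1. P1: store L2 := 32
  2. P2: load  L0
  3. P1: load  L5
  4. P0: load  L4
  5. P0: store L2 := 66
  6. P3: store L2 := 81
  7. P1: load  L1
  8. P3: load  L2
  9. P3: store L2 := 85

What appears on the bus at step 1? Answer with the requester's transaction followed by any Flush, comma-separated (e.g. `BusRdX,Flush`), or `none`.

bus = BusRdX

[1] P1: store L2 := 32 | P0:I, P1:M(32), P2:I, P3:I | bus: BusRdX
[2] P2: load  L0 | P0:I, P1:I, P2:S(50), P3:I | bus: BusRd
[3] P1: load  L5 | P0:I, P1:S(90), P2:I, P3:I | bus: BusRd
[4] P0: load  L4 | P0:S(40), P1:I, P2:I, P3:I | bus: BusRd
[5] P0: store L2 := 66 | P0:M(66), P1:I, P2:I, P3:I | bus: BusRdX,Flush
[6] P3: store L2 := 81 | P0:I, P1:I, P2:I, P3:M(81) | bus: BusRdX,Flush
[7] P1: load  L1 | P0:I, P1:S(50), P2:I, P3:I | bus: BusRd
[8] P3: load  L2 | P0:I, P1:I, P2:I, P3:M(81) | bus: none
[9] P3: store L2 := 85 | P0:I, P1:I, P2:I, P3:M(85) | bus: none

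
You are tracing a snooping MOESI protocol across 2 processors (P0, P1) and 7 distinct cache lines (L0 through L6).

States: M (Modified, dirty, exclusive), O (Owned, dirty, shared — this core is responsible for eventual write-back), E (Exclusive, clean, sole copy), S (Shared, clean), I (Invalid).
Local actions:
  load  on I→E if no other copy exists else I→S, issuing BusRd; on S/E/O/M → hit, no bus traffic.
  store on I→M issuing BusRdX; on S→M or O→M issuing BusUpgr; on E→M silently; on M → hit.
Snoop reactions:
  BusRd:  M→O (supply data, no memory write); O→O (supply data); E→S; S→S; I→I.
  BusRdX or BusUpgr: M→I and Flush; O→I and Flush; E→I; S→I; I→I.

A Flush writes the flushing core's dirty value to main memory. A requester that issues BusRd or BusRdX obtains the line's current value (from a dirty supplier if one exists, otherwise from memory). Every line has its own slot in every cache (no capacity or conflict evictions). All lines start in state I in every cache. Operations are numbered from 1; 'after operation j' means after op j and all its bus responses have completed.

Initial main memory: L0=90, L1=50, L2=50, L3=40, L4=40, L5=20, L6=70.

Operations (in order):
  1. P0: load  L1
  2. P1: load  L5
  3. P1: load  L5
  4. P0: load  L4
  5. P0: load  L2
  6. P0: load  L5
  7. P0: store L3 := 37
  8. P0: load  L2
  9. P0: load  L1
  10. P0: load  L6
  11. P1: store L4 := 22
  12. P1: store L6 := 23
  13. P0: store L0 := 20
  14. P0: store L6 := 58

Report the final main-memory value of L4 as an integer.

  op1 P0: load  L1 → E/I on L1; bus BusRd; mem=50
  op2 P1: load  L5 → I/E on L5; bus BusRd; mem=20
  op3 P1: load  L5 → I/E on L5; bus (none); mem=20
  op4 P0: load  L4 → E/I on L4; bus BusRd; mem=40
  op5 P0: load  L2 → E/I on L2; bus BusRd; mem=50
  op6 P0: load  L5 → S/S on L5; bus BusRd; mem=20
  op7 P0: store L3 := 37 → M/I on L3; bus BusRdX; mem=40
  op8 P0: load  L2 → E/I on L2; bus (none); mem=50
  op9 P0: load  L1 → E/I on L1; bus (none); mem=50
  op10 P0: load  L6 → E/I on L6; bus BusRd; mem=70
  op11 P1: store L4 := 22 → I/M on L4; bus BusRdX; mem=40
  op12 P1: store L6 := 23 → I/M on L6; bus BusRdX; mem=70
  op13 P0: store L0 := 20 → M/I on L0; bus BusRdX; mem=90
  op14 P0: store L6 := 58 → M/I on L6; bus BusRdX Flush; mem=23

memory[L4] = 40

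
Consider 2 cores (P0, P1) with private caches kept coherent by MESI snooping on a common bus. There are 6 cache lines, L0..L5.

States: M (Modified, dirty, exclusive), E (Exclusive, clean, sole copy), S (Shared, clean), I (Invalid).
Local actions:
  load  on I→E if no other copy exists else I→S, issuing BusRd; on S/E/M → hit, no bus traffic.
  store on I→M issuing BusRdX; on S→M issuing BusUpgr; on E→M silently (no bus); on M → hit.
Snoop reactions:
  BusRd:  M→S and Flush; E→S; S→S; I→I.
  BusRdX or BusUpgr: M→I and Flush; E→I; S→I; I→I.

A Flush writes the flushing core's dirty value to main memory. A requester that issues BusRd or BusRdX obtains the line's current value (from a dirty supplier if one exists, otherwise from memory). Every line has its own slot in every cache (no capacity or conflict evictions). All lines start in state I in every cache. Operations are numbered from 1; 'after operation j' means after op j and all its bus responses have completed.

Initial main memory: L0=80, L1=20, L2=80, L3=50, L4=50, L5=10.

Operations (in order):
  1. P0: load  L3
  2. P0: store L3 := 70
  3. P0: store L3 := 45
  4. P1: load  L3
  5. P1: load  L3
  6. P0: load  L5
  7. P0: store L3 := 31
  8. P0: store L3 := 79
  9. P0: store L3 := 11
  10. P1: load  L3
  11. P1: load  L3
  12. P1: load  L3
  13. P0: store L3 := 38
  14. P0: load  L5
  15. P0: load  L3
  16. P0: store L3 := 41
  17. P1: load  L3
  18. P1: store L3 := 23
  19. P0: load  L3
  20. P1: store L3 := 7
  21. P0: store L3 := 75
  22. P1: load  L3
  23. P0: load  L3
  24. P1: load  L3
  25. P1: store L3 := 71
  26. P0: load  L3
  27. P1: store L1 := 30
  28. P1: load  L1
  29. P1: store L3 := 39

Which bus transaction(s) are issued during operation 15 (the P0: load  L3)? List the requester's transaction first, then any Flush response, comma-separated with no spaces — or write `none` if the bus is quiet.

bus = none

1. P0: load  L3  bus=[BusRd]  L3: P0=E P1=I  mem[L3]=50
2. P0: store L3 := 70  bus=[-]  L3: P0=M P1=I  mem[L3]=50
3. P0: store L3 := 45  bus=[-]  L3: P0=M P1=I  mem[L3]=50
4. P1: load  L3  bus=[BusRd,Flush]  L3: P0=S P1=S  mem[L3]=45
5. P1: load  L3  bus=[-]  L3: P0=S P1=S  mem[L3]=45
6. P0: load  L5  bus=[BusRd]  L5: P0=E P1=I  mem[L5]=10
7. P0: store L3 := 31  bus=[BusUpgr]  L3: P0=M P1=I  mem[L3]=45
8. P0: store L3 := 79  bus=[-]  L3: P0=M P1=I  mem[L3]=45
9. P0: store L3 := 11  bus=[-]  L3: P0=M P1=I  mem[L3]=45
10. P1: load  L3  bus=[BusRd,Flush]  L3: P0=S P1=S  mem[L3]=11
11. P1: load  L3  bus=[-]  L3: P0=S P1=S  mem[L3]=11
12. P1: load  L3  bus=[-]  L3: P0=S P1=S  mem[L3]=11
13. P0: store L3 := 38  bus=[BusUpgr]  L3: P0=M P1=I  mem[L3]=11
14. P0: load  L5  bus=[-]  L5: P0=E P1=I  mem[L5]=10
15. P0: load  L3  bus=[-]  L3: P0=M P1=I  mem[L3]=11
16. P0: store L3 := 41  bus=[-]  L3: P0=M P1=I  mem[L3]=11
17. P1: load  L3  bus=[BusRd,Flush]  L3: P0=S P1=S  mem[L3]=41
18. P1: store L3 := 23  bus=[BusUpgr]  L3: P0=I P1=M  mem[L3]=41
19. P0: load  L3  bus=[BusRd,Flush]  L3: P0=S P1=S  mem[L3]=23
20. P1: store L3 := 7  bus=[BusUpgr]  L3: P0=I P1=M  mem[L3]=23
21. P0: store L3 := 75  bus=[BusRdX,Flush]  L3: P0=M P1=I  mem[L3]=7
22. P1: load  L3  bus=[BusRd,Flush]  L3: P0=S P1=S  mem[L3]=75
23. P0: load  L3  bus=[-]  L3: P0=S P1=S  mem[L3]=75
24. P1: load  L3  bus=[-]  L3: P0=S P1=S  mem[L3]=75
25. P1: store L3 := 71  bus=[BusUpgr]  L3: P0=I P1=M  mem[L3]=75
26. P0: load  L3  bus=[BusRd,Flush]  L3: P0=S P1=S  mem[L3]=71
27. P1: store L1 := 30  bus=[BusRdX]  L1: P0=I P1=M  mem[L1]=20
28. P1: load  L1  bus=[-]  L1: P0=I P1=M  mem[L1]=20
29. P1: store L3 := 39  bus=[BusUpgr]  L3: P0=I P1=M  mem[L3]=71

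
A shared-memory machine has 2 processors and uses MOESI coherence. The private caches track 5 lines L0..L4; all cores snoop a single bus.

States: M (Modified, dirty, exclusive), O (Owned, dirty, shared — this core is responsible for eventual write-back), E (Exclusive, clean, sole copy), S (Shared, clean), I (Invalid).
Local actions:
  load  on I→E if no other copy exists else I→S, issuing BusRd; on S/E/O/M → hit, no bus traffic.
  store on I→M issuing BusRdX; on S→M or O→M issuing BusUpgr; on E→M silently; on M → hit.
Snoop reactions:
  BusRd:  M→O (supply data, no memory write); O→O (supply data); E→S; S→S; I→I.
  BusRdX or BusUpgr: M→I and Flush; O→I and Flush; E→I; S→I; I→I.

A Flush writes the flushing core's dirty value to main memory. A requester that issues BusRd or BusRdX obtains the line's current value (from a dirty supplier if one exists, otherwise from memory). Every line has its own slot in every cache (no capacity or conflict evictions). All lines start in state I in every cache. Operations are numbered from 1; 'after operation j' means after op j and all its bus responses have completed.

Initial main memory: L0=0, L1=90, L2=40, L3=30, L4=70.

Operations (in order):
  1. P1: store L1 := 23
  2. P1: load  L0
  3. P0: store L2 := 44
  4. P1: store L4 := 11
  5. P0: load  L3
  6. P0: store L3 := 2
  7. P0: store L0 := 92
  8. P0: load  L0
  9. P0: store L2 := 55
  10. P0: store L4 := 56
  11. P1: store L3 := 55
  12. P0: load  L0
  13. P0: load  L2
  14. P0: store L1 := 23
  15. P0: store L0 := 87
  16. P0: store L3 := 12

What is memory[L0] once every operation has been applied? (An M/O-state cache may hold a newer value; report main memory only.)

memory[L0] = 0

  op1 P1: store L1 := 23 → I/M on L1; bus BusRdX; mem=90
  op2 P1: load  L0 → I/E on L0; bus BusRd; mem=0
  op3 P0: store L2 := 44 → M/I on L2; bus BusRdX; mem=40
  op4 P1: store L4 := 11 → I/M on L4; bus BusRdX; mem=70
  op5 P0: load  L3 → E/I on L3; bus BusRd; mem=30
  op6 P0: store L3 := 2 → M/I on L3; bus (none); mem=30
  op7 P0: store L0 := 92 → M/I on L0; bus BusRdX; mem=0
  op8 P0: load  L0 → M/I on L0; bus (none); mem=0
  op9 P0: store L2 := 55 → M/I on L2; bus (none); mem=40
  op10 P0: store L4 := 56 → M/I on L4; bus BusRdX Flush; mem=11
  op11 P1: store L3 := 55 → I/M on L3; bus BusRdX Flush; mem=2
  op12 P0: load  L0 → M/I on L0; bus (none); mem=0
  op13 P0: load  L2 → M/I on L2; bus (none); mem=40
  op14 P0: store L1 := 23 → M/I on L1; bus BusRdX Flush; mem=23
  op15 P0: store L0 := 87 → M/I on L0; bus (none); mem=0
  op16 P0: store L3 := 12 → M/I on L3; bus BusRdX Flush; mem=55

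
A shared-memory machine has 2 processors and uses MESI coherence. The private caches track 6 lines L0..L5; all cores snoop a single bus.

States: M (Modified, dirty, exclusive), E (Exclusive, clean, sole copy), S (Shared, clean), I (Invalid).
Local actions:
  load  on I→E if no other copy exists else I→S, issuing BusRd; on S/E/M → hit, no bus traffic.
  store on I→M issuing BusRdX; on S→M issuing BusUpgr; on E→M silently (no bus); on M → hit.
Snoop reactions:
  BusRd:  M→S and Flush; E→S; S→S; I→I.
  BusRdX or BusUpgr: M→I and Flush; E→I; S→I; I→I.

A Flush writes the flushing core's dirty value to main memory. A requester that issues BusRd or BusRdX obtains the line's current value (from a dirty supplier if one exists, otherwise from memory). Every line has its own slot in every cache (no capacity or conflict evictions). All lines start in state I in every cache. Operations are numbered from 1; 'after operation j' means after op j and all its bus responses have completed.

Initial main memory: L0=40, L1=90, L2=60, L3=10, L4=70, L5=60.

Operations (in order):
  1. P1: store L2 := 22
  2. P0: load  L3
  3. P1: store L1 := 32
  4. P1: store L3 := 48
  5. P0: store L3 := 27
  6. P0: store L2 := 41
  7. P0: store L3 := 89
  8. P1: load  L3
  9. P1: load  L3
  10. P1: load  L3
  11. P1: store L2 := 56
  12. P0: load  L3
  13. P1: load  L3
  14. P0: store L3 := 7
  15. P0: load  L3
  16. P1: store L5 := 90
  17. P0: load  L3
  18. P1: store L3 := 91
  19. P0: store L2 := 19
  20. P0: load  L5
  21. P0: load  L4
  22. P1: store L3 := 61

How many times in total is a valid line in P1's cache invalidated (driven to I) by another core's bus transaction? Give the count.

step 1: P1: store L2 := 22  ⟶  IM  (L2)  txn=BusRdX  M[L2]=60
step 2: P0: load  L3  ⟶  EI  (L3)  txn=BusRd  M[L3]=10
step 3: P1: store L1 := 32  ⟶  IM  (L1)  txn=BusRdX  M[L1]=90
step 4: P1: store L3 := 48  ⟶  IM  (L3)  txn=BusRdX  M[L3]=10
step 5: P0: store L3 := 27  ⟶  MI  (L3)  txn=BusRdX+Flush  M[L3]=48
step 6: P0: store L2 := 41  ⟶  MI  (L2)  txn=BusRdX+Flush  M[L2]=22
step 7: P0: store L3 := 89  ⟶  MI  (L3)  txn=∅  M[L3]=48
step 8: P1: load  L3  ⟶  SS  (L3)  txn=BusRd+Flush  M[L3]=89
step 9: P1: load  L3  ⟶  SS  (L3)  txn=∅  M[L3]=89
step 10: P1: load  L3  ⟶  SS  (L3)  txn=∅  M[L3]=89
step 11: P1: store L2 := 56  ⟶  IM  (L2)  txn=BusRdX+Flush  M[L2]=41
step 12: P0: load  L3  ⟶  SS  (L3)  txn=∅  M[L3]=89
step 13: P1: load  L3  ⟶  SS  (L3)  txn=∅  M[L3]=89
step 14: P0: store L3 := 7  ⟶  MI  (L3)  txn=BusUpgr  M[L3]=89
step 15: P0: load  L3  ⟶  MI  (L3)  txn=∅  M[L3]=89
step 16: P1: store L5 := 90  ⟶  IM  (L5)  txn=BusRdX  M[L5]=60
step 17: P0: load  L3  ⟶  MI  (L3)  txn=∅  M[L3]=89
step 18: P1: store L3 := 91  ⟶  IM  (L3)  txn=BusRdX+Flush  M[L3]=7
step 19: P0: store L2 := 19  ⟶  MI  (L2)  txn=BusRdX+Flush  M[L2]=56
step 20: P0: load  L5  ⟶  SS  (L5)  txn=BusRd+Flush  M[L5]=90
step 21: P0: load  L4  ⟶  EI  (L4)  txn=BusRd  M[L4]=70
step 22: P1: store L3 := 61  ⟶  IM  (L3)  txn=∅  M[L3]=7

invalidations = 4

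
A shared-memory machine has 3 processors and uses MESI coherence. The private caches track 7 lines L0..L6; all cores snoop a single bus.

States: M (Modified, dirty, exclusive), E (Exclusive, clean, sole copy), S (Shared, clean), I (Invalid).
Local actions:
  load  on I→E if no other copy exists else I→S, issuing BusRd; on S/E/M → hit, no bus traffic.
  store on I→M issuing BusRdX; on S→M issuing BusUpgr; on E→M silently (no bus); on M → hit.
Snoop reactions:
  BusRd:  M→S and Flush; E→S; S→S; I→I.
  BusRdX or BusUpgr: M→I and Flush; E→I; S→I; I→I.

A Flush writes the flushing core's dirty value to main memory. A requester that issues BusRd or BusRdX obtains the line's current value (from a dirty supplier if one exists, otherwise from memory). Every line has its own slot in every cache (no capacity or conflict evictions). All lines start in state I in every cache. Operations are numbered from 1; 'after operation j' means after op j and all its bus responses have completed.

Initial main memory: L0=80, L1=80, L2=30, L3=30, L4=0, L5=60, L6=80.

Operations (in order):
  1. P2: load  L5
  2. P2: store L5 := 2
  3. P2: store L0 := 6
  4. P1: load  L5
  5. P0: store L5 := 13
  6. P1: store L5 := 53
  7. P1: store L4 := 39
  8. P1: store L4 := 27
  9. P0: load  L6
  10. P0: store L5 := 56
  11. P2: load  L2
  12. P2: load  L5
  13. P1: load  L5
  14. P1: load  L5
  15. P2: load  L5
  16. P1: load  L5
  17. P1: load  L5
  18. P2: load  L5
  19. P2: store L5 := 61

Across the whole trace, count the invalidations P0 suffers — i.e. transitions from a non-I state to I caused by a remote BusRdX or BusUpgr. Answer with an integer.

step 1: P2: load  L5  ⟶  IIE  (L5)  txn=BusRd  M[L5]=60
step 2: P2: store L5 := 2  ⟶  IIM  (L5)  txn=∅  M[L5]=60
step 3: P2: store L0 := 6  ⟶  IIM  (L0)  txn=BusRdX  M[L0]=80
step 4: P1: load  L5  ⟶  ISS  (L5)  txn=BusRd+Flush  M[L5]=2
step 5: P0: store L5 := 13  ⟶  MII  (L5)  txn=BusRdX  M[L5]=2
step 6: P1: store L5 := 53  ⟶  IMI  (L5)  txn=BusRdX+Flush  M[L5]=13
step 7: P1: store L4 := 39  ⟶  IMI  (L4)  txn=BusRdX  M[L4]=0
step 8: P1: store L4 := 27  ⟶  IMI  (L4)  txn=∅  M[L4]=0
step 9: P0: load  L6  ⟶  EII  (L6)  txn=BusRd  M[L6]=80
step 10: P0: store L5 := 56  ⟶  MII  (L5)  txn=BusRdX+Flush  M[L5]=53
step 11: P2: load  L2  ⟶  IIE  (L2)  txn=BusRd  M[L2]=30
step 12: P2: load  L5  ⟶  SIS  (L5)  txn=BusRd+Flush  M[L5]=56
step 13: P1: load  L5  ⟶  SSS  (L5)  txn=BusRd  M[L5]=56
step 14: P1: load  L5  ⟶  SSS  (L5)  txn=∅  M[L5]=56
step 15: P2: load  L5  ⟶  SSS  (L5)  txn=∅  M[L5]=56
step 16: P1: load  L5  ⟶  SSS  (L5)  txn=∅  M[L5]=56
step 17: P1: load  L5  ⟶  SSS  (L5)  txn=∅  M[L5]=56
step 18: P2: load  L5  ⟶  SSS  (L5)  txn=∅  M[L5]=56
step 19: P2: store L5 := 61  ⟶  IIM  (L5)  txn=BusUpgr  M[L5]=56

invalidations = 2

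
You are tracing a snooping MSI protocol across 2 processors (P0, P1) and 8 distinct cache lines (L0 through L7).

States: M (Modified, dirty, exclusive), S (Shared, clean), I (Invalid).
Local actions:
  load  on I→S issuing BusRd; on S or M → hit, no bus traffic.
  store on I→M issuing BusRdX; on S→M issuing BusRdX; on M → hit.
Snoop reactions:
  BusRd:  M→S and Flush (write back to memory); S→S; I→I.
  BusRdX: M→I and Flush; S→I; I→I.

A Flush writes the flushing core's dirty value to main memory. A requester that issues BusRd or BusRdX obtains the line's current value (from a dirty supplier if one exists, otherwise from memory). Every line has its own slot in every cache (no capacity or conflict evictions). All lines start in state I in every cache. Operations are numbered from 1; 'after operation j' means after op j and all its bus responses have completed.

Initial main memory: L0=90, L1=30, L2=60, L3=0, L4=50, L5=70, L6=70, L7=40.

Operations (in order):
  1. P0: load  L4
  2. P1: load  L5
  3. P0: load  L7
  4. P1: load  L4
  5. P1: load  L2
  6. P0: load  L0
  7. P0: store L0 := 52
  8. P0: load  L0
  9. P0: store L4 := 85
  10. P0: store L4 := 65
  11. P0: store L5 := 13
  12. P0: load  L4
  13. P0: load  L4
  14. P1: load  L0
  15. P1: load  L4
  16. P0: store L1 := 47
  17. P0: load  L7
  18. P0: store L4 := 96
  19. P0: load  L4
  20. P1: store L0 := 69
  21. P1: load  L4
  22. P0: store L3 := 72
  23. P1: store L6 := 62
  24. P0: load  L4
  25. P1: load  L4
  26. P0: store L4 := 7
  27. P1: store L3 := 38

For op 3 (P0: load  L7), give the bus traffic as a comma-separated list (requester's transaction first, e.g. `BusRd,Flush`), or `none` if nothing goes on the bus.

bus = BusRd

step 1: P0: load  L4  ⟶  SI  (L4)  txn=BusRd  M[L4]=50
step 2: P1: load  L5  ⟶  IS  (L5)  txn=BusRd  M[L5]=70
step 3: P0: load  L7  ⟶  SI  (L7)  txn=BusRd  M[L7]=40
step 4: P1: load  L4  ⟶  SS  (L4)  txn=BusRd  M[L4]=50
step 5: P1: load  L2  ⟶  IS  (L2)  txn=BusRd  M[L2]=60
step 6: P0: load  L0  ⟶  SI  (L0)  txn=BusRd  M[L0]=90
step 7: P0: store L0 := 52  ⟶  MI  (L0)  txn=BusRdX  M[L0]=90
step 8: P0: load  L0  ⟶  MI  (L0)  txn=∅  M[L0]=90
step 9: P0: store L4 := 85  ⟶  MI  (L4)  txn=BusRdX  M[L4]=50
step 10: P0: store L4 := 65  ⟶  MI  (L4)  txn=∅  M[L4]=50
step 11: P0: store L5 := 13  ⟶  MI  (L5)  txn=BusRdX  M[L5]=70
step 12: P0: load  L4  ⟶  MI  (L4)  txn=∅  M[L4]=50
step 13: P0: load  L4  ⟶  MI  (L4)  txn=∅  M[L4]=50
step 14: P1: load  L0  ⟶  SS  (L0)  txn=BusRd+Flush  M[L0]=52
step 15: P1: load  L4  ⟶  SS  (L4)  txn=BusRd+Flush  M[L4]=65
step 16: P0: store L1 := 47  ⟶  MI  (L1)  txn=BusRdX  M[L1]=30
step 17: P0: load  L7  ⟶  SI  (L7)  txn=∅  M[L7]=40
step 18: P0: store L4 := 96  ⟶  MI  (L4)  txn=BusRdX  M[L4]=65
step 19: P0: load  L4  ⟶  MI  (L4)  txn=∅  M[L4]=65
step 20: P1: store L0 := 69  ⟶  IM  (L0)  txn=BusRdX  M[L0]=52
step 21: P1: load  L4  ⟶  SS  (L4)  txn=BusRd+Flush  M[L4]=96
step 22: P0: store L3 := 72  ⟶  MI  (L3)  txn=BusRdX  M[L3]=0
step 23: P1: store L6 := 62  ⟶  IM  (L6)  txn=BusRdX  M[L6]=70
step 24: P0: load  L4  ⟶  SS  (L4)  txn=∅  M[L4]=96
step 25: P1: load  L4  ⟶  SS  (L4)  txn=∅  M[L4]=96
step 26: P0: store L4 := 7  ⟶  MI  (L4)  txn=BusRdX  M[L4]=96
step 27: P1: store L3 := 38  ⟶  IM  (L3)  txn=BusRdX+Flush  M[L3]=72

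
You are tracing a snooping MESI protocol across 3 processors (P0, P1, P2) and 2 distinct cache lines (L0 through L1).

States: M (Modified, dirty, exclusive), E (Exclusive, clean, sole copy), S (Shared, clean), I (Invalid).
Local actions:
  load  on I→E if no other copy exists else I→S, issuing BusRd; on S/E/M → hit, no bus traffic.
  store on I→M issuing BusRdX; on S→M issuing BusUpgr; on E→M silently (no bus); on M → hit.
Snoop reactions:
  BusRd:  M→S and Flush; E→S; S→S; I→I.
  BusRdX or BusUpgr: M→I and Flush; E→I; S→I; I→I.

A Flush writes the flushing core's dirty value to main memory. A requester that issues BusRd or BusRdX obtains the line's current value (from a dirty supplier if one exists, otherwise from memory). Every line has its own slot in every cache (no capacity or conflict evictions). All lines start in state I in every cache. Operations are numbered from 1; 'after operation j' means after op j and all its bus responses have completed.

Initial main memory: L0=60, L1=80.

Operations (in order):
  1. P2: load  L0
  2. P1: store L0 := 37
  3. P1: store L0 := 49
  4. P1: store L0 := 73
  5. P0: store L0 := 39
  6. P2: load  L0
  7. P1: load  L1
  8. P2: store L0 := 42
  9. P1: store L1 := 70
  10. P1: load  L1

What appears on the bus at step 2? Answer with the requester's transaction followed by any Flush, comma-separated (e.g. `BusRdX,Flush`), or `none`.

[1] P2: load  L0 | P0:I, P1:I, P2:E(60) | bus: BusRd
[2] P1: store L0 := 37 | P0:I, P1:M(37), P2:I | bus: BusRdX
[3] P1: store L0 := 49 | P0:I, P1:M(49), P2:I | bus: none
[4] P1: store L0 := 73 | P0:I, P1:M(73), P2:I | bus: none
[5] P0: store L0 := 39 | P0:M(39), P1:I, P2:I | bus: BusRdX,Flush
[6] P2: load  L0 | P0:S(39), P1:I, P2:S(39) | bus: BusRd,Flush
[7] P1: load  L1 | P0:I, P1:E(80), P2:I | bus: BusRd
[8] P2: store L0 := 42 | P0:I, P1:I, P2:M(42) | bus: BusUpgr
[9] P1: store L1 := 70 | P0:I, P1:M(70), P2:I | bus: none
[10] P1: load  L1 | P0:I, P1:M(70), P2:I | bus: none

bus = BusRdX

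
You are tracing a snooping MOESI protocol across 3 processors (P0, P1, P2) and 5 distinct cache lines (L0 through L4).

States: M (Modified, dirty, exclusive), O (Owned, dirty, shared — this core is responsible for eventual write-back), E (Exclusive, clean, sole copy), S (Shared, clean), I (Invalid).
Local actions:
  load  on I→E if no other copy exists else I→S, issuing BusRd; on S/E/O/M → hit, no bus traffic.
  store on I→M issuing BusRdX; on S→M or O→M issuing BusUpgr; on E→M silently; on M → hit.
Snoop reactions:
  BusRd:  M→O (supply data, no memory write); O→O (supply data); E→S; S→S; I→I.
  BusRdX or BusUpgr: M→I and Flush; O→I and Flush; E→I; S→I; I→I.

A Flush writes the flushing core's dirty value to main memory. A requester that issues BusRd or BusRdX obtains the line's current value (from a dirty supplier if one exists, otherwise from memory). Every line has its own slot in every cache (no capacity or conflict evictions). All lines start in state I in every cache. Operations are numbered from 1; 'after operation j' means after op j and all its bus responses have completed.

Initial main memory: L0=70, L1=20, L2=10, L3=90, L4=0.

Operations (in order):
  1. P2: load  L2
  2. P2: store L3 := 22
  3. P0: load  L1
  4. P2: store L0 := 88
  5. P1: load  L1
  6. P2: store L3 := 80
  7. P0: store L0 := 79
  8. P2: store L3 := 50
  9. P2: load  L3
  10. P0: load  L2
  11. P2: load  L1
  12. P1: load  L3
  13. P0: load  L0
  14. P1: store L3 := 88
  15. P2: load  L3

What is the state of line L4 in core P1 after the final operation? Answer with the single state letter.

  op1 P2: load  L2 → I/I/E on L2; bus BusRd; mem=10
  op2 P2: store L3 := 22 → I/I/M on L3; bus BusRdX; mem=90
  op3 P0: load  L1 → E/I/I on L1; bus BusRd; mem=20
  op4 P2: store L0 := 88 → I/I/M on L0; bus BusRdX; mem=70
  op5 P1: load  L1 → S/S/I on L1; bus BusRd; mem=20
  op6 P2: store L3 := 80 → I/I/M on L3; bus (none); mem=90
  op7 P0: store L0 := 79 → M/I/I on L0; bus BusRdX Flush; mem=88
  op8 P2: store L3 := 50 → I/I/M on L3; bus (none); mem=90
  op9 P2: load  L3 → I/I/M on L3; bus (none); mem=90
  op10 P0: load  L2 → S/I/S on L2; bus BusRd; mem=10
  op11 P2: load  L1 → S/S/S on L1; bus BusRd; mem=20
  op12 P1: load  L3 → I/S/O on L3; bus BusRd; mem=90
  op13 P0: load  L0 → M/I/I on L0; bus (none); mem=88
  op14 P1: store L3 := 88 → I/M/I on L3; bus BusUpgr Flush; mem=50
  op15 P2: load  L3 → I/O/S on L3; bus BusRd; mem=50

state = I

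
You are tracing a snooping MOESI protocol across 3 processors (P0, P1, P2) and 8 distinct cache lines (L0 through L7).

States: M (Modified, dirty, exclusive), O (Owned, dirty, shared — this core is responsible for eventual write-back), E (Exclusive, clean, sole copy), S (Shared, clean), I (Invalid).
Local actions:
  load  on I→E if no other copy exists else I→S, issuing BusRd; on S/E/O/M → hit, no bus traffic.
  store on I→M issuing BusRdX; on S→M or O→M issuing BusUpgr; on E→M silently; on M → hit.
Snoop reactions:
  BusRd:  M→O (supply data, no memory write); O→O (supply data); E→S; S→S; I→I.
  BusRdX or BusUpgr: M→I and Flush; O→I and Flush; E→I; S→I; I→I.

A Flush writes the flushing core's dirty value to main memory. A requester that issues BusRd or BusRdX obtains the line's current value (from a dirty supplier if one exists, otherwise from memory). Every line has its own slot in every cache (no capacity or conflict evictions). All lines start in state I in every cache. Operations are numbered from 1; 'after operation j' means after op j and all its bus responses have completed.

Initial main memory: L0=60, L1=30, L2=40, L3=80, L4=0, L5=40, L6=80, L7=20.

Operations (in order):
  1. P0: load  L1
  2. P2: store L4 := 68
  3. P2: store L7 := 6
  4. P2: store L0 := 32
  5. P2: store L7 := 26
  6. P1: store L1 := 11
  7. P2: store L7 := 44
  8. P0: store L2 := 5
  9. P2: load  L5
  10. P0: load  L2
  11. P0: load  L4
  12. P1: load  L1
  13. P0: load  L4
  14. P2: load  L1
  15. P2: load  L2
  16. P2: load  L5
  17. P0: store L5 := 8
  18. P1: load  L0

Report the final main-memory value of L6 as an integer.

memory[L6] = 80

  op1 P0: load  L1 → E/I/I on L1; bus BusRd; mem=30
  op2 P2: store L4 := 68 → I/I/M on L4; bus BusRdX; mem=0
  op3 P2: store L7 := 6 → I/I/M on L7; bus BusRdX; mem=20
  op4 P2: store L0 := 32 → I/I/M on L0; bus BusRdX; mem=60
  op5 P2: store L7 := 26 → I/I/M on L7; bus (none); mem=20
  op6 P1: store L1 := 11 → I/M/I on L1; bus BusRdX; mem=30
  op7 P2: store L7 := 44 → I/I/M on L7; bus (none); mem=20
  op8 P0: store L2 := 5 → M/I/I on L2; bus BusRdX; mem=40
  op9 P2: load  L5 → I/I/E on L5; bus BusRd; mem=40
  op10 P0: load  L2 → M/I/I on L2; bus (none); mem=40
  op11 P0: load  L4 → S/I/O on L4; bus BusRd; mem=0
  op12 P1: load  L1 → I/M/I on L1; bus (none); mem=30
  op13 P0: load  L4 → S/I/O on L4; bus (none); mem=0
  op14 P2: load  L1 → I/O/S on L1; bus BusRd; mem=30
  op15 P2: load  L2 → O/I/S on L2; bus BusRd; mem=40
  op16 P2: load  L5 → I/I/E on L5; bus (none); mem=40
  op17 P0: store L5 := 8 → M/I/I on L5; bus BusRdX; mem=40
  op18 P1: load  L0 → I/S/O on L0; bus BusRd; mem=60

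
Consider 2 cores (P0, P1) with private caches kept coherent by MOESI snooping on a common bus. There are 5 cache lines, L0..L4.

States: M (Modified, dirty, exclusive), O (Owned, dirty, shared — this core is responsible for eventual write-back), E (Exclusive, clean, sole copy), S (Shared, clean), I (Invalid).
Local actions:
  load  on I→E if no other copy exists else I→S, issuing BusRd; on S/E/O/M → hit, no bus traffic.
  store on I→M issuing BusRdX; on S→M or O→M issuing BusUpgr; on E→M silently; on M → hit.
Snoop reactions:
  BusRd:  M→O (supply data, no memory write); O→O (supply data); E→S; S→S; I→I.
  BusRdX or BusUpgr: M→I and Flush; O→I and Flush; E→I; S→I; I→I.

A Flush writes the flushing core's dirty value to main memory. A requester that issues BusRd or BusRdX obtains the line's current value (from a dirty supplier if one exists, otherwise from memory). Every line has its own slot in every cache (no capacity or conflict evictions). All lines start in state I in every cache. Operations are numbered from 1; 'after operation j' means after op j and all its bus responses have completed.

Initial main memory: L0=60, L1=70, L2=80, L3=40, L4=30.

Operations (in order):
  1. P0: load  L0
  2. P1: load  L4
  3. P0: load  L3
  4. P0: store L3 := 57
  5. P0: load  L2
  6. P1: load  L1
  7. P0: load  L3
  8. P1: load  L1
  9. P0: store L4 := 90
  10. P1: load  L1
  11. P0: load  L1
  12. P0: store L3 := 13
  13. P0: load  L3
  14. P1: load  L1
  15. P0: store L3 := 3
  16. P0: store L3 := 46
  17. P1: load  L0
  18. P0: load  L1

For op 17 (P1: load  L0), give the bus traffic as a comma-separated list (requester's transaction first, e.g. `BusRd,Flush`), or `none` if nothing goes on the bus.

bus = BusRd

[1] P0: load  L0 | P0:E(60), P1:I | bus: BusRd
[2] P1: load  L4 | P0:I, P1:E(30) | bus: BusRd
[3] P0: load  L3 | P0:E(40), P1:I | bus: BusRd
[4] P0: store L3 := 57 | P0:M(57), P1:I | bus: none
[5] P0: load  L2 | P0:E(80), P1:I | bus: BusRd
[6] P1: load  L1 | P0:I, P1:E(70) | bus: BusRd
[7] P0: load  L3 | P0:M(57), P1:I | bus: none
[8] P1: load  L1 | P0:I, P1:E(70) | bus: none
[9] P0: store L4 := 90 | P0:M(90), P1:I | bus: BusRdX
[10] P1: load  L1 | P0:I, P1:E(70) | bus: none
[11] P0: load  L1 | P0:S(70), P1:S(70) | bus: BusRd
[12] P0: store L3 := 13 | P0:M(13), P1:I | bus: none
[13] P0: load  L3 | P0:M(13), P1:I | bus: none
[14] P1: load  L1 | P0:S(70), P1:S(70) | bus: none
[15] P0: store L3 := 3 | P0:M(3), P1:I | bus: none
[16] P0: store L3 := 46 | P0:M(46), P1:I | bus: none
[17] P1: load  L0 | P0:S(60), P1:S(60) | bus: BusRd
[18] P0: load  L1 | P0:S(70), P1:S(70) | bus: none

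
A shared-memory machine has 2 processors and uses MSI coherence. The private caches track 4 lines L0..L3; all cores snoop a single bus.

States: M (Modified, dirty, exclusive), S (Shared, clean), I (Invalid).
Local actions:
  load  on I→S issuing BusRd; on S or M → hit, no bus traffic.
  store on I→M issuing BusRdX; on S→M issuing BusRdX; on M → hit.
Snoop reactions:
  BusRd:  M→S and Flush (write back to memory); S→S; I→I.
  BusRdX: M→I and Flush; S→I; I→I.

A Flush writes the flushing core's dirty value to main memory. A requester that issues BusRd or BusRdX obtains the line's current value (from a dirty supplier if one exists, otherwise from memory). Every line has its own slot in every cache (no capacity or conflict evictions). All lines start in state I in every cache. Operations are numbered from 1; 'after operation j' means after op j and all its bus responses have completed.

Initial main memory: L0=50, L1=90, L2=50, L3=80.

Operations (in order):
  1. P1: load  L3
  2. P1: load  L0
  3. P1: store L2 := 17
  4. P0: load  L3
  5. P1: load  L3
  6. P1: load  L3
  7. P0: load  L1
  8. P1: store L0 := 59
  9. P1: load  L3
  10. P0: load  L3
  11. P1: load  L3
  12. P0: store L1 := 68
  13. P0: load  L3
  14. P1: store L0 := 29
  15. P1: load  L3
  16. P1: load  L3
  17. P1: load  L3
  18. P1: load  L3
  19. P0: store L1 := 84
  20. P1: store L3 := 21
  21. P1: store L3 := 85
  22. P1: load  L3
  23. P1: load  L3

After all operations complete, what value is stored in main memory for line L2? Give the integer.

memory[L2] = 50

[1] P1: load  L3 | P0:I, P1:S(80) | bus: BusRd
[2] P1: load  L0 | P0:I, P1:S(50) | bus: BusRd
[3] P1: store L2 := 17 | P0:I, P1:M(17) | bus: BusRdX
[4] P0: load  L3 | P0:S(80), P1:S(80) | bus: BusRd
[5] P1: load  L3 | P0:S(80), P1:S(80) | bus: none
[6] P1: load  L3 | P0:S(80), P1:S(80) | bus: none
[7] P0: load  L1 | P0:S(90), P1:I | bus: BusRd
[8] P1: store L0 := 59 | P0:I, P1:M(59) | bus: BusRdX
[9] P1: load  L3 | P0:S(80), P1:S(80) | bus: none
[10] P0: load  L3 | P0:S(80), P1:S(80) | bus: none
[11] P1: load  L3 | P0:S(80), P1:S(80) | bus: none
[12] P0: store L1 := 68 | P0:M(68), P1:I | bus: BusRdX
[13] P0: load  L3 | P0:S(80), P1:S(80) | bus: none
[14] P1: store L0 := 29 | P0:I, P1:M(29) | bus: none
[15] P1: load  L3 | P0:S(80), P1:S(80) | bus: none
[16] P1: load  L3 | P0:S(80), P1:S(80) | bus: none
[17] P1: load  L3 | P0:S(80), P1:S(80) | bus: none
[18] P1: load  L3 | P0:S(80), P1:S(80) | bus: none
[19] P0: store L1 := 84 | P0:M(84), P1:I | bus: none
[20] P1: store L3 := 21 | P0:I, P1:M(21) | bus: BusRdX
[21] P1: store L3 := 85 | P0:I, P1:M(85) | bus: none
[22] P1: load  L3 | P0:I, P1:M(85) | bus: none
[23] P1: load  L3 | P0:I, P1:M(85) | bus: none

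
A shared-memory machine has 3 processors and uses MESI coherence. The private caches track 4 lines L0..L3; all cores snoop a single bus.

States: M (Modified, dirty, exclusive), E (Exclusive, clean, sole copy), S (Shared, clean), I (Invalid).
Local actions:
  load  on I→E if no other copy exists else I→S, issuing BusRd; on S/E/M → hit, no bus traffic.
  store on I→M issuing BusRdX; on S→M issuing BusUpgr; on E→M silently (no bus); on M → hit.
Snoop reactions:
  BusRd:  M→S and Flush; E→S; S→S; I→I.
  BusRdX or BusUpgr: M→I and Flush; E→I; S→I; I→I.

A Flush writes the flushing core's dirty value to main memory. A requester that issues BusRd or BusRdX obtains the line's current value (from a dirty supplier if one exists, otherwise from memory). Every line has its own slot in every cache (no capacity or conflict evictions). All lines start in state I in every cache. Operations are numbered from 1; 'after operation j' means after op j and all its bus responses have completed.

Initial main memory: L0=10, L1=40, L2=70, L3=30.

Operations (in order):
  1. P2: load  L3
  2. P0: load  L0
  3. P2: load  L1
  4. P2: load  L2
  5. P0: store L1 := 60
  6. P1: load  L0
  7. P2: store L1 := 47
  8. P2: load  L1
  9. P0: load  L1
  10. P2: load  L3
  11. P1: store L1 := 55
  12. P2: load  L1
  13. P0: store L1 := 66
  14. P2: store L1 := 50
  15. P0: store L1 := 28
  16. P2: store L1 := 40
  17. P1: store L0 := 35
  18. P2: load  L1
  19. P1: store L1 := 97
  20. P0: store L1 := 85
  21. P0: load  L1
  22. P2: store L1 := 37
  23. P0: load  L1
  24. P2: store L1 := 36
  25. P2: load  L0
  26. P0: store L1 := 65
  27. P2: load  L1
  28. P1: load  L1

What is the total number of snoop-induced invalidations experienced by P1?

invalidations = 2

step 1: P2: load  L3  ⟶  IIE  (L3)  txn=BusRd  M[L3]=30
step 2: P0: load  L0  ⟶  EII  (L0)  txn=BusRd  M[L0]=10
step 3: P2: load  L1  ⟶  IIE  (L1)  txn=BusRd  M[L1]=40
step 4: P2: load  L2  ⟶  IIE  (L2)  txn=BusRd  M[L2]=70
step 5: P0: store L1 := 60  ⟶  MII  (L1)  txn=BusRdX  M[L1]=40
step 6: P1: load  L0  ⟶  SSI  (L0)  txn=BusRd  M[L0]=10
step 7: P2: store L1 := 47  ⟶  IIM  (L1)  txn=BusRdX+Flush  M[L1]=60
step 8: P2: load  L1  ⟶  IIM  (L1)  txn=∅  M[L1]=60
step 9: P0: load  L1  ⟶  SIS  (L1)  txn=BusRd+Flush  M[L1]=47
step 10: P2: load  L3  ⟶  IIE  (L3)  txn=∅  M[L3]=30
step 11: P1: store L1 := 55  ⟶  IMI  (L1)  txn=BusRdX  M[L1]=47
step 12: P2: load  L1  ⟶  ISS  (L1)  txn=BusRd+Flush  M[L1]=55
step 13: P0: store L1 := 66  ⟶  MII  (L1)  txn=BusRdX  M[L1]=55
step 14: P2: store L1 := 50  ⟶  IIM  (L1)  txn=BusRdX+Flush  M[L1]=66
step 15: P0: store L1 := 28  ⟶  MII  (L1)  txn=BusRdX+Flush  M[L1]=50
step 16: P2: store L1 := 40  ⟶  IIM  (L1)  txn=BusRdX+Flush  M[L1]=28
step 17: P1: store L0 := 35  ⟶  IMI  (L0)  txn=BusUpgr  M[L0]=10
step 18: P2: load  L1  ⟶  IIM  (L1)  txn=∅  M[L1]=28
step 19: P1: store L1 := 97  ⟶  IMI  (L1)  txn=BusRdX+Flush  M[L1]=40
step 20: P0: store L1 := 85  ⟶  MII  (L1)  txn=BusRdX+Flush  M[L1]=97
step 21: P0: load  L1  ⟶  MII  (L1)  txn=∅  M[L1]=97
step 22: P2: store L1 := 37  ⟶  IIM  (L1)  txn=BusRdX+Flush  M[L1]=85
step 23: P0: load  L1  ⟶  SIS  (L1)  txn=BusRd+Flush  M[L1]=37
step 24: P2: store L1 := 36  ⟶  IIM  (L1)  txn=BusUpgr  M[L1]=37
step 25: P2: load  L0  ⟶  ISS  (L0)  txn=BusRd+Flush  M[L0]=35
step 26: P0: store L1 := 65  ⟶  MII  (L1)  txn=BusRdX+Flush  M[L1]=36
step 27: P2: load  L1  ⟶  SIS  (L1)  txn=BusRd+Flush  M[L1]=65
step 28: P1: load  L1  ⟶  SSS  (L1)  txn=BusRd  M[L1]=65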